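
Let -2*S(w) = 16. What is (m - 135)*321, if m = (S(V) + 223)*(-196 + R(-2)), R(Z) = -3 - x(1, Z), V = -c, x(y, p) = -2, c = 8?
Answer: -13639290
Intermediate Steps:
V = -8 (V = -1*8 = -8)
S(w) = -8 (S(w) = -1/2*16 = -8)
R(Z) = -1 (R(Z) = -3 - 1*(-2) = -3 + 2 = -1)
m = -42355 (m = (-8 + 223)*(-196 - 1) = 215*(-197) = -42355)
(m - 135)*321 = (-42355 - 135)*321 = -42490*321 = -13639290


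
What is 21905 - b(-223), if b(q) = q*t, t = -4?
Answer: 21013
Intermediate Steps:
b(q) = -4*q (b(q) = q*(-4) = -4*q)
21905 - b(-223) = 21905 - (-4)*(-223) = 21905 - 1*892 = 21905 - 892 = 21013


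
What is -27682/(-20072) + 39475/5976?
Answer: 119721229/14993784 ≈ 7.9847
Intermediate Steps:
-27682/(-20072) + 39475/5976 = -27682*(-1/20072) + 39475*(1/5976) = 13841/10036 + 39475/5976 = 119721229/14993784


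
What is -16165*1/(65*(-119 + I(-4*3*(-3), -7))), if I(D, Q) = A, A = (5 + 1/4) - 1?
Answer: 12932/5967 ≈ 2.1673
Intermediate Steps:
A = 17/4 (A = (5 + ¼) - 1 = 21/4 - 1 = 17/4 ≈ 4.2500)
I(D, Q) = 17/4
-16165*1/(65*(-119 + I(-4*3*(-3), -7))) = -16165*1/(65*(-119 + 17/4)) = -16165/((-459/4*65)) = -16165/(-29835/4) = -16165*(-4/29835) = 12932/5967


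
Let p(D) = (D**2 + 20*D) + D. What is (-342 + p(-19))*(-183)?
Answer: 69540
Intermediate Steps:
p(D) = D**2 + 21*D
(-342 + p(-19))*(-183) = (-342 - 19*(21 - 19))*(-183) = (-342 - 19*2)*(-183) = (-342 - 38)*(-183) = -380*(-183) = 69540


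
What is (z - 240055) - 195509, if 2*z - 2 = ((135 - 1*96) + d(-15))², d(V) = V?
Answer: -435275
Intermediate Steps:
z = 289 (z = 1 + ((135 - 1*96) - 15)²/2 = 1 + ((135 - 96) - 15)²/2 = 1 + (39 - 15)²/2 = 1 + (½)*24² = 1 + (½)*576 = 1 + 288 = 289)
(z - 240055) - 195509 = (289 - 240055) - 195509 = -239766 - 195509 = -435275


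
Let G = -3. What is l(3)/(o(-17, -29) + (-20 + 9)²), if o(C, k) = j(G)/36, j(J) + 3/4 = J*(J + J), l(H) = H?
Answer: 144/5831 ≈ 0.024696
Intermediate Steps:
j(J) = -¾ + 2*J² (j(J) = -¾ + J*(J + J) = -¾ + J*(2*J) = -¾ + 2*J²)
o(C, k) = 23/48 (o(C, k) = (-¾ + 2*(-3)²)/36 = (-¾ + 2*9)*(1/36) = (-¾ + 18)*(1/36) = (69/4)*(1/36) = 23/48)
l(3)/(o(-17, -29) + (-20 + 9)²) = 3/(23/48 + (-20 + 9)²) = 3/(23/48 + (-11)²) = 3/(23/48 + 121) = 3/(5831/48) = 3*(48/5831) = 144/5831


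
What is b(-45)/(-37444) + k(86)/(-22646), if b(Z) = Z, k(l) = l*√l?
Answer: 45/37444 - 43*√86/11323 ≈ -0.034016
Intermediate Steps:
k(l) = l^(3/2)
b(-45)/(-37444) + k(86)/(-22646) = -45/(-37444) + 86^(3/2)/(-22646) = -45*(-1/37444) + (86*√86)*(-1/22646) = 45/37444 - 43*√86/11323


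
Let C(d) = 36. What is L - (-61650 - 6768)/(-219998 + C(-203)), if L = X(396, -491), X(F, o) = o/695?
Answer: -77775926/76436795 ≈ -1.0175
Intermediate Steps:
X(F, o) = o/695 (X(F, o) = o*(1/695) = o/695)
L = -491/695 (L = (1/695)*(-491) = -491/695 ≈ -0.70647)
L - (-61650 - 6768)/(-219998 + C(-203)) = -491/695 - (-61650 - 6768)/(-219998 + 36) = -491/695 - (-68418)/(-219962) = -491/695 - (-68418)*(-1)/219962 = -491/695 - 1*34209/109981 = -491/695 - 34209/109981 = -77775926/76436795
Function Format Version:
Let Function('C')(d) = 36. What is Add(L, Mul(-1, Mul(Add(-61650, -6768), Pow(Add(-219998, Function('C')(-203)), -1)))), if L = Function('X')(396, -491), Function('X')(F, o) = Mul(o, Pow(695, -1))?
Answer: Rational(-77775926, 76436795) ≈ -1.0175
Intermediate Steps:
Function('X')(F, o) = Mul(Rational(1, 695), o) (Function('X')(F, o) = Mul(o, Rational(1, 695)) = Mul(Rational(1, 695), o))
L = Rational(-491, 695) (L = Mul(Rational(1, 695), -491) = Rational(-491, 695) ≈ -0.70647)
Add(L, Mul(-1, Mul(Add(-61650, -6768), Pow(Add(-219998, Function('C')(-203)), -1)))) = Add(Rational(-491, 695), Mul(-1, Mul(Add(-61650, -6768), Pow(Add(-219998, 36), -1)))) = Add(Rational(-491, 695), Mul(-1, Mul(-68418, Pow(-219962, -1)))) = Add(Rational(-491, 695), Mul(-1, Mul(-68418, Rational(-1, 219962)))) = Add(Rational(-491, 695), Mul(-1, Rational(34209, 109981))) = Add(Rational(-491, 695), Rational(-34209, 109981)) = Rational(-77775926, 76436795)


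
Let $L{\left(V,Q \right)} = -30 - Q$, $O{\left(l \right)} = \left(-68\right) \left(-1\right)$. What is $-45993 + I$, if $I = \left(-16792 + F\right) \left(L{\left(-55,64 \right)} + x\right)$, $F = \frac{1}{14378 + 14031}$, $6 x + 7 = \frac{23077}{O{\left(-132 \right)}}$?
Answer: $\frac{6980819918281}{11590872} \approx 6.0227 \cdot 10^{5}$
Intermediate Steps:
$O{\left(l \right)} = 68$
$x = \frac{22601}{408}$ ($x = - \frac{7}{6} + \frac{23077 \cdot \frac{1}{68}}{6} = - \frac{7}{6} + \frac{1}{6} \cdot \frac{23077}{68} = - \frac{7}{6} + \frac{23077}{408} = \frac{22601}{408} \approx 55.395$)
$F = \frac{1}{28409} \approx 3.52 \cdot 10^{-5}$
$I = \frac{7513918894177}{11590872}$ ($I = \left(-16792 + \frac{1}{28409}\right) \left(\left(-30 - 64\right) + \frac{22601}{408}\right) = - \frac{477043927 \left(\left(-30 - 64\right) + \frac{22601}{408}\right)}{28409} = - \frac{477043927 \left(-94 + \frac{22601}{408}\right)}{28409} = \left(- \frac{477043927}{28409}\right) \left(- \frac{15751}{408}\right) = \frac{7513918894177}{11590872} \approx 6.4826 \cdot 10^{5}$)
$-45993 + I = -45993 + \frac{7513918894177}{11590872} = \frac{6980819918281}{11590872}$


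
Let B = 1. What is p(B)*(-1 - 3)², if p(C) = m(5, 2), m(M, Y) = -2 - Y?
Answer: -64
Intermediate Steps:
p(C) = -4 (p(C) = -2 - 1*2 = -2 - 2 = -4)
p(B)*(-1 - 3)² = -4*(-1 - 3)² = -4*(-4)² = -4*16 = -64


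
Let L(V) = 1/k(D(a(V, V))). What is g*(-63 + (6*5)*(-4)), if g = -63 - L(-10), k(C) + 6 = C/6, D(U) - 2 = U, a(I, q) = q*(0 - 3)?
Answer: 22509/2 ≈ 11255.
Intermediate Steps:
a(I, q) = -3*q (a(I, q) = q*(-3) = -3*q)
D(U) = 2 + U
k(C) = -6 + C/6
L(V) = 1/(-17/3 - V/2) (L(V) = 1/(-6 + (2 - 3*V)/6) = 1/(-6 + (⅓ - V/2)) = 1/(-17/3 - V/2))
g = -123/2 (g = -63 - (-6)/(34 + 3*(-10)) = -63 - (-6)/(34 - 30) = -63 - (-6)/4 = -63 - 1*(-3/2) = -63 + 3/2 = -123/2 ≈ -61.500)
g*(-63 + (6*5)*(-4)) = -123*(-63 + (6*5)*(-4))/2 = -123*(-63 + 30*(-4))/2 = -123*(-63 - 120)/2 = -123/2*(-183) = 22509/2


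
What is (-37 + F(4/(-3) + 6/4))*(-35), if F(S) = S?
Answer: 7735/6 ≈ 1289.2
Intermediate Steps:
(-37 + F(4/(-3) + 6/4))*(-35) = (-37 + (4/(-3) + 6/4))*(-35) = (-37 + (4*(-1/3) + 6*(1/4)))*(-35) = (-37 + (-4/3 + 3/2))*(-35) = (-37 + 1/6)*(-35) = -221/6*(-35) = 7735/6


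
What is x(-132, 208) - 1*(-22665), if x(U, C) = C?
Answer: 22873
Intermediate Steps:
x(-132, 208) - 1*(-22665) = 208 - 1*(-22665) = 208 + 22665 = 22873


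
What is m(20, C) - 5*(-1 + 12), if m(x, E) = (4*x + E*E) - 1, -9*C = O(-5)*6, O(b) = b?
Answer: 316/9 ≈ 35.111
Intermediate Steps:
C = 10/3 (C = -(-5)*6/9 = -⅑*(-30) = 10/3 ≈ 3.3333)
m(x, E) = -1 + E² + 4*x (m(x, E) = (4*x + E²) - 1 = (E² + 4*x) - 1 = -1 + E² + 4*x)
m(20, C) - 5*(-1 + 12) = (-1 + (10/3)² + 4*20) - 5*(-1 + 12) = (-1 + 100/9 + 80) - 5*11 = 811/9 - 1*55 = 811/9 - 55 = 316/9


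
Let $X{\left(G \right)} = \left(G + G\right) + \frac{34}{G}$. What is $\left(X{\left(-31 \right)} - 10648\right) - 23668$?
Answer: $- \frac{1065752}{31} \approx -34379.0$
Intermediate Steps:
$X{\left(G \right)} = 2 G + \frac{34}{G}$
$\left(X{\left(-31 \right)} - 10648\right) - 23668 = \left(\left(2 \left(-31\right) + \frac{34}{-31}\right) - 10648\right) - 23668 = \left(\left(-62 + 34 \left(- \frac{1}{31}\right)\right) - 10648\right) - 23668 = \left(\left(-62 - \frac{34}{31}\right) - 10648\right) - 23668 = \left(- \frac{1956}{31} - 10648\right) - 23668 = - \frac{332044}{31} - 23668 = - \frac{1065752}{31}$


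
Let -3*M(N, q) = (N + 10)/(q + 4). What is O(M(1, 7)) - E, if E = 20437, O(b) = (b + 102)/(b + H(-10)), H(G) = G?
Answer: -633852/31 ≈ -20447.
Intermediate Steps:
M(N, q) = -(10 + N)/(3*(4 + q)) (M(N, q) = -(N + 10)/(3*(q + 4)) = -(10 + N)/(3*(4 + q)))
O(b) = (102 + b)/(-10 + b) (O(b) = (b + 102)/(b - 10) = (102 + b)/(-10 + b))
O(M(1, 7)) - E = (102 + (-10 - 1*1)/(3*(4 + 7)))/(-10 + (-10 - 1*1)/(3*(4 + 7))) - 1*20437 = (102 + (⅓)*(-10 - 1)/11)/(-10 + (⅓)*(-10 - 1)/11) - 20437 = (102 + (⅓)*(1/11)*(-11))/(-10 + (⅓)*(1/11)*(-11)) - 20437 = (102 - ⅓)/(-10 - ⅓) - 20437 = (305/3)/(-31/3) - 20437 = -3/31*305/3 - 20437 = -305/31 - 20437 = -633852/31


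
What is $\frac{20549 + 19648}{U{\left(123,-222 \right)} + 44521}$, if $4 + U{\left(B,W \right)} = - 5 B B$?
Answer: $- \frac{13399}{10376} \approx -1.2913$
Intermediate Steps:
$U{\left(B,W \right)} = -4 - 5 B^{2}$ ($U{\left(B,W \right)} = -4 + - 5 B B = -4 - 5 B^{2}$)
$\frac{20549 + 19648}{U{\left(123,-222 \right)} + 44521} = \frac{20549 + 19648}{\left(-4 - 5 \cdot 123^{2}\right) + 44521} = \frac{40197}{\left(-4 - 75645\right) + 44521} = \frac{40197}{-75649 + 44521} = \frac{40197}{-31128} = 40197 \left(- \frac{1}{31128}\right) = - \frac{13399}{10376}$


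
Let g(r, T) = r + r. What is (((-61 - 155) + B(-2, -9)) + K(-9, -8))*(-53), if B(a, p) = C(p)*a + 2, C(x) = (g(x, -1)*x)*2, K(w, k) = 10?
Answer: 45156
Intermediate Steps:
g(r, T) = 2*r
C(x) = 4*x**2 (C(x) = ((2*x)*x)*2 = (2*x**2)*2 = 4*x**2)
B(a, p) = 2 + 4*a*p**2 (B(a, p) = (4*p**2)*a + 2 = 4*a*p**2 + 2 = 2 + 4*a*p**2)
(((-61 - 155) + B(-2, -9)) + K(-9, -8))*(-53) = (((-61 - 155) + (2 + 4*(-2)*(-9)**2)) + 10)*(-53) = ((-216 + (2 + 4*(-2)*81)) + 10)*(-53) = ((-216 + (2 - 648)) + 10)*(-53) = ((-216 - 646) + 10)*(-53) = (-862 + 10)*(-53) = -852*(-53) = 45156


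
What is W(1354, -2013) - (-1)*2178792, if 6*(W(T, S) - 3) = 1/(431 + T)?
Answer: 23334894451/10710 ≈ 2.1788e+6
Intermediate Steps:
W(T, S) = 3 + 1/(6*(431 + T))
W(1354, -2013) - (-1)*2178792 = (7759 + 18*1354)/(6*(431 + 1354)) - (-1)*2178792 = (⅙)*(7759 + 24372)/1785 - 1*(-2178792) = (⅙)*(1/1785)*32131 + 2178792 = 32131/10710 + 2178792 = 23334894451/10710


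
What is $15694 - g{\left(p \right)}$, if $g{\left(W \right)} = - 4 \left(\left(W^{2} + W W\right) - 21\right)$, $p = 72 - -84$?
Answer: $210298$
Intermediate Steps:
$p = 156$ ($p = 72 + 84 = 156$)
$g{\left(W \right)} = 84 - 8 W^{2}$ ($g{\left(W \right)} = - 4 \left(\left(W^{2} + W^{2}\right) - 21\right) = - 4 \left(2 W^{2} - 21\right) = - 4 \left(-21 + 2 W^{2}\right) = 84 - 8 W^{2}$)
$15694 - g{\left(p \right)} = 15694 - \left(84 - 8 \cdot 156^{2}\right) = 15694 - \left(84 - 194688\right) = 15694 - -194604 = 15694 + 194604 = 210298$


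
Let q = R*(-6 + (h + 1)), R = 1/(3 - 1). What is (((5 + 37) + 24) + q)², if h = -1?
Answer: 3969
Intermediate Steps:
R = ½ (R = 1/2 = ½ ≈ 0.50000)
q = -3 (q = (-6 + (-1 + 1))/2 = (-6 + 0)/2 = (½)*(-6) = -3)
(((5 + 37) + 24) + q)² = (((5 + 37) + 24) - 3)² = ((42 + 24) - 3)² = (66 - 3)² = 63² = 3969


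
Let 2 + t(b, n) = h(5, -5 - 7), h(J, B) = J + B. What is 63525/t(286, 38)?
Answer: -21175/3 ≈ -7058.3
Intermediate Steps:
h(J, B) = B + J
t(b, n) = -9 (t(b, n) = -2 + ((-5 - 7) + 5) = -2 + (-12 + 5) = -2 - 7 = -9)
63525/t(286, 38) = 63525/(-9) = 63525*(-1/9) = -21175/3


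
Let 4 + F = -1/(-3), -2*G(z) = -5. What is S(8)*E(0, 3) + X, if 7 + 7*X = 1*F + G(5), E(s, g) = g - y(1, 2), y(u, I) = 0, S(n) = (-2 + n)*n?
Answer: 857/6 ≈ 142.83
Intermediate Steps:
G(z) = 5/2 (G(z) = -½*(-5) = 5/2)
S(n) = n*(-2 + n)
F = -11/3 (F = -4 - 1/(-3) = -4 - 1*(-⅓) = -4 + ⅓ = -11/3 ≈ -3.6667)
E(s, g) = g (E(s, g) = g - 1*0 = g + 0 = g)
X = -7/6 (X = -1 + (1*(-11/3) + 5/2)/7 = -1 + (-11/3 + 5/2)/7 = -1 + (⅐)*(-7/6) = -1 - ⅙ = -7/6 ≈ -1.1667)
S(8)*E(0, 3) + X = (8*(-2 + 8))*3 - 7/6 = (8*6)*3 - 7/6 = 48*3 - 7/6 = 144 - 7/6 = 857/6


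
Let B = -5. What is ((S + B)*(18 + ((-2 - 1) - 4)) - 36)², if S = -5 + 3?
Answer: 12769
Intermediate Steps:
S = -2
((S + B)*(18 + ((-2 - 1) - 4)) - 36)² = ((-2 - 5)*(18 + ((-2 - 1) - 4)) - 36)² = (-7*(18 + (-3 - 4)) - 36)² = (-7*(18 - 7) - 36)² = (-7*11 - 36)² = (-77 - 36)² = (-113)² = 12769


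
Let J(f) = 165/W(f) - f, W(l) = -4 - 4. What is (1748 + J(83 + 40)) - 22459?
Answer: -166837/8 ≈ -20855.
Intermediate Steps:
W(l) = -8
J(f) = -165/8 - f (J(f) = 165/(-8) - f = 165*(-⅛) - f = -165/8 - f)
(1748 + J(83 + 40)) - 22459 = (1748 + (-165/8 - (83 + 40))) - 22459 = (1748 + (-165/8 - 1*123)) - 22459 = (1748 + (-165/8 - 123)) - 22459 = (1748 - 1149/8) - 22459 = 12835/8 - 22459 = -166837/8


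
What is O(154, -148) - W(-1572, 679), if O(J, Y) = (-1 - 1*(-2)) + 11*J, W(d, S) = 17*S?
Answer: -9848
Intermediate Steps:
O(J, Y) = 1 + 11*J (O(J, Y) = (-1 + 2) + 11*J = 1 + 11*J)
O(154, -148) - W(-1572, 679) = (1 + 11*154) - 17*679 = (1 + 1694) - 1*11543 = 1695 - 11543 = -9848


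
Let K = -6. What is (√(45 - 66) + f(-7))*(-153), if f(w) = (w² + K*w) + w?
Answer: -12852 - 153*I*√21 ≈ -12852.0 - 701.13*I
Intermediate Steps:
f(w) = w² - 5*w (f(w) = (w² - 6*w) + w = w² - 5*w)
(√(45 - 66) + f(-7))*(-153) = (√(45 - 66) - 7*(-5 - 7))*(-153) = (√(-21) - 7*(-12))*(-153) = (I*√21 + 84)*(-153) = (84 + I*√21)*(-153) = -12852 - 153*I*√21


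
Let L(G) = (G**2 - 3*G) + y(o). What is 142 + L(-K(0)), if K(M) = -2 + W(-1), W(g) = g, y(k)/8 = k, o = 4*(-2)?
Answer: 78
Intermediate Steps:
o = -8
y(k) = 8*k
K(M) = -3 (K(M) = -2 - 1 = -3)
L(G) = -64 + G**2 - 3*G (L(G) = (G**2 - 3*G) + 8*(-8) = (G**2 - 3*G) - 64 = -64 + G**2 - 3*G)
142 + L(-K(0)) = 142 + (-64 + (-1*(-3))**2 - (-3)*(-3)) = 142 + (-64 + 3**2 - 3*3) = 142 + (-64 + 9 - 9) = 142 - 64 = 78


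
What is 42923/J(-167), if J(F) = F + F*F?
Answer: 42923/27722 ≈ 1.5483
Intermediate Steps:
J(F) = F + F²
42923/J(-167) = 42923/((-167*(1 - 167))) = 42923/((-167*(-166))) = 42923/27722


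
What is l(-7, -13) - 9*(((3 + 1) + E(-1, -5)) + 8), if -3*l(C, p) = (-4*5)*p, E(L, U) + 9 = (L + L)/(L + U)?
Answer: -350/3 ≈ -116.67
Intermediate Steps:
E(L, U) = -9 + 2*L/(L + U) (E(L, U) = -9 + (L + L)/(L + U) = -9 + (2*L)/(L + U) = -9 + 2*L/(L + U))
l(C, p) = 20*p/3 (l(C, p) = -(-4*5)*p/3 = -(-20)*p/3 = 20*p/3)
l(-7, -13) - 9*(((3 + 1) + E(-1, -5)) + 8) = (20/3)*(-13) - 9*(((3 + 1) + (-9*(-5) - 7*(-1))/(-1 - 5)) + 8) = -260/3 - 9*((4 + (45 + 7)/(-6)) + 8) = -260/3 - 9*((4 - 1/6*52) + 8) = -260/3 - 9*((4 - 26/3) + 8) = -260/3 - 9*(-14/3 + 8) = -260/3 - 9*10/3 = -260/3 - 30 = -350/3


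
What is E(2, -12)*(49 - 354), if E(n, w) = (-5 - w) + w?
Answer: 1525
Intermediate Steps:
E(n, w) = -5
E(2, -12)*(49 - 354) = -5*(49 - 354) = -5*(-305) = 1525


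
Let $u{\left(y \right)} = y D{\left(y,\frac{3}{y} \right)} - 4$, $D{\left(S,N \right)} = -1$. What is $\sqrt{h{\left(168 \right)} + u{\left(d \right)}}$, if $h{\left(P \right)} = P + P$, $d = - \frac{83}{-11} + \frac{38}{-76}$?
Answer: $\frac{\sqrt{157278}}{22} \approx 18.026$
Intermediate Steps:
$d = \frac{155}{22}$ ($d = \left(-83\right) \left(- \frac{1}{11}\right) + 38 \left(- \frac{1}{76}\right) = \frac{83}{11} - \frac{1}{2} = \frac{155}{22} \approx 7.0455$)
$h{\left(P \right)} = 2 P$
$u{\left(y \right)} = -4 - y$ ($u{\left(y \right)} = y \left(-1\right) - 4 = - y - 4 = -4 - y$)
$\sqrt{h{\left(168 \right)} + u{\left(d \right)}} = \sqrt{2 \cdot 168 - \frac{243}{22}} = \sqrt{336 - \frac{243}{22}} = \sqrt{\frac{7149}{22}} = \frac{\sqrt{157278}}{22}$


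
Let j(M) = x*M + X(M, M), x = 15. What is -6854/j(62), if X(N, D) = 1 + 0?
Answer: -6854/931 ≈ -7.3620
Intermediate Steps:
X(N, D) = 1
j(M) = 1 + 15*M (j(M) = 15*M + 1 = 1 + 15*M)
-6854/j(62) = -6854/(1 + 15*62) = -6854/(1 + 930) = -6854/931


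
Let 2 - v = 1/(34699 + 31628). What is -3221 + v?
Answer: -213506614/66327 ≈ -3219.0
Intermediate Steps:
v = 132653/66327 (v = 2 - 1/(34699 + 31628) = 2 - 1/66327 = 132653/66327 ≈ 2.0000)
-3221 + v = -3221 + 132653/66327 = -213506614/66327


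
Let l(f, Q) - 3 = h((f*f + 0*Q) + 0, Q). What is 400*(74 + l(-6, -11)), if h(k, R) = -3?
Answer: 29600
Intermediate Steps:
l(f, Q) = 0 (l(f, Q) = 3 - 3 = 0)
400*(74 + l(-6, -11)) = 400*(74 + 0) = 400*74 = 29600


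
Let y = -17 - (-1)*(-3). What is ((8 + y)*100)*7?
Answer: -8400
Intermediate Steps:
y = -20 (y = -17 - 1*3 = -17 - 3 = -20)
((8 + y)*100)*7 = ((8 - 20)*100)*7 = -12*100*7 = -1200*7 = -8400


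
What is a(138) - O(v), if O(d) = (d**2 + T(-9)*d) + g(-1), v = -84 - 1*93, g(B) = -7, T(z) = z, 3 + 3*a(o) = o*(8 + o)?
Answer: -26200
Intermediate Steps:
a(o) = -1 + o*(8 + o)/3 (a(o) = -1 + (o*(8 + o))/3 = -1 + o*(8 + o)/3)
v = -177 (v = -84 - 93 = -177)
O(d) = -7 + d**2 - 9*d (O(d) = (d**2 - 9*d) - 7 = -7 + d**2 - 9*d)
a(138) - O(v) = (-1 + (1/3)*138**2 + (8/3)*138) - (-7 + (-177)**2 - 9*(-177)) = (-1 + (1/3)*19044 + 368) - (-7 + 31329 + 1593) = (-1 + 6348 + 368) - 1*32915 = 6715 - 32915 = -26200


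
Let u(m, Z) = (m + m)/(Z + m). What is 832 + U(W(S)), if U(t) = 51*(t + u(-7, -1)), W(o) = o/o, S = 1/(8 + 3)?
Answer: 3889/4 ≈ 972.25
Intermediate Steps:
u(m, Z) = 2*m/(Z + m) (u(m, Z) = (2*m)/(Z + m) = 2*m/(Z + m))
S = 1/11 ≈ 0.090909
W(o) = 1
U(t) = 357/4 + 51*t (U(t) = 51*(t + 2*(-7)/(-1 - 7)) = 51*(t + 2*(-7)/(-8)) = 51*(t + 2*(-7)*(-1/8)) = 51*(t + 7/4) = 51*(7/4 + t) = 357/4 + 51*t)
832 + U(W(S)) = 832 + (357/4 + 51*1) = 832 + (357/4 + 51) = 832 + 561/4 = 3889/4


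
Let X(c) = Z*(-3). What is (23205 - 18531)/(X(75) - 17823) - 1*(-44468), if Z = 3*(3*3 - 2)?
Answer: 132558329/2981 ≈ 44468.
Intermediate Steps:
Z = 21 (Z = 3*(9 - 2) = 3*7 = 21)
X(c) = -63 (X(c) = 21*(-3) = -63)
(23205 - 18531)/(X(75) - 17823) - 1*(-44468) = (23205 - 18531)/(-63 - 17823) - 1*(-44468) = 4674/(-17886) + 44468 = 4674*(-1/17886) + 44468 = -779/2981 + 44468 = 132558329/2981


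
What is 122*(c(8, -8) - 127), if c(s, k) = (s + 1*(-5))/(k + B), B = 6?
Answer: -15677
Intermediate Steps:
c(s, k) = (-5 + s)/(6 + k) (c(s, k) = (s + 1*(-5))/(k + 6) = (s - 5)/(6 + k) = (-5 + s)/(6 + k))
122*(c(8, -8) - 127) = 122*((-5 + 8)/(6 - 8) - 127) = 122*(3/(-2) - 127) = 122*(-1/2*3 - 127) = 122*(-3/2 - 127) = 122*(-257/2) = -15677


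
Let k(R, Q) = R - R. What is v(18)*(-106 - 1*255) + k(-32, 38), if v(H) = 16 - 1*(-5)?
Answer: -7581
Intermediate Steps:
k(R, Q) = 0
v(H) = 21 (v(H) = 16 + 5 = 21)
v(18)*(-106 - 1*255) + k(-32, 38) = 21*(-106 - 1*255) + 0 = 21*(-106 - 255) + 0 = 21*(-361) + 0 = -7581 + 0 = -7581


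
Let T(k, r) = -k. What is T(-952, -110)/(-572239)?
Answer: -952/572239 ≈ -0.0016636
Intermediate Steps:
T(-952, -110)/(-572239) = -1*(-952)/(-572239) = 952*(-1/572239) = -952/572239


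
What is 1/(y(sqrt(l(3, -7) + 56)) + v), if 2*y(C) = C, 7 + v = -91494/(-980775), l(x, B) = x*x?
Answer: -328084058100/1494071490499 - 23751101250*sqrt(65)/1494071490499 ≈ -0.34776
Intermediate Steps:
l(x, B) = x**2
v = -752659/108975 (v = -7 - 91494/(-980775) = -7 - 91494*(-1/980775) = -7 + 10166/108975 = -752659/108975 ≈ -6.9067)
y(C) = C/2
1/(y(sqrt(l(3, -7) + 56)) + v) = 1/(sqrt(3**2 + 56)/2 - 752659/108975) = 1/(sqrt(9 + 56)/2 - 752659/108975) = 1/(sqrt(65)/2 - 752659/108975) = 1/(-752659/108975 + sqrt(65)/2)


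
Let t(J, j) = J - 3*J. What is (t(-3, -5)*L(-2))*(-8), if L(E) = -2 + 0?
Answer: 96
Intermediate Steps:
L(E) = -2
t(J, j) = -2*J
(t(-3, -5)*L(-2))*(-8) = (-2*(-3)*(-2))*(-8) = (6*(-2))*(-8) = -12*(-8) = 96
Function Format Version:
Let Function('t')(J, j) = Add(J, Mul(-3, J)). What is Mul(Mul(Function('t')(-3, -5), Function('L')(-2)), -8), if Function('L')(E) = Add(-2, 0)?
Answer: 96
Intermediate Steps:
Function('L')(E) = -2
Function('t')(J, j) = Mul(-2, J)
Mul(Mul(Function('t')(-3, -5), Function('L')(-2)), -8) = Mul(Mul(Mul(-2, -3), -2), -8) = Mul(Mul(6, -2), -8) = Mul(-12, -8) = 96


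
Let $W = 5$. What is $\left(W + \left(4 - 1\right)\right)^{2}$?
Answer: $64$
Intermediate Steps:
$\left(W + \left(4 - 1\right)\right)^{2} = \left(5 + \left(4 - 1\right)\right)^{2} = \left(5 + 3\right)^{2} = 8^{2} = 64$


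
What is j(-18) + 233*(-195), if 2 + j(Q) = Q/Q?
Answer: -45436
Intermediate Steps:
j(Q) = -1 (j(Q) = -2 + Q/Q = -2 + 1 = -1)
j(-18) + 233*(-195) = -1 + 233*(-195) = -1 - 45435 = -45436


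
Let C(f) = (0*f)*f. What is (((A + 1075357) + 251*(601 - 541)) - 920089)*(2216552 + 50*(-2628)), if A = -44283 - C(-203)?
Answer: 262822983840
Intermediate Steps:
C(f) = 0 (C(f) = 0*f = 0)
A = -44283 (A = -44283 - 1*0 = -44283 + 0 = -44283)
(((A + 1075357) + 251*(601 - 541)) - 920089)*(2216552 + 50*(-2628)) = (((-44283 + 1075357) + 251*(601 - 541)) - 920089)*(2216552 + 50*(-2628)) = ((1031074 + 251*60) - 920089)*(2216552 - 131400) = ((1031074 + 15060) - 920089)*2085152 = (1046134 - 920089)*2085152 = 126045*2085152 = 262822983840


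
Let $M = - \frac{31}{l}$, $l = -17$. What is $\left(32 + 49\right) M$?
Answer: $\frac{2511}{17} \approx 147.71$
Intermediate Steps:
$M = \frac{31}{17}$ ($M = - \frac{31}{-17} = \left(-31\right) \left(- \frac{1}{17}\right) = \frac{31}{17} \approx 1.8235$)
$\left(32 + 49\right) M = \left(32 + 49\right) \frac{31}{17} = 81 \cdot \frac{31}{17} = \frac{2511}{17}$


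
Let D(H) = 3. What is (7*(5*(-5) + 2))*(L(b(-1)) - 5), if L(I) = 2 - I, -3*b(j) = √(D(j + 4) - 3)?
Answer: 483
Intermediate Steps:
b(j) = 0 (b(j) = -√(3 - 3)/3 = -√0/3 = -⅓*0 = 0)
(7*(5*(-5) + 2))*(L(b(-1)) - 5) = (7*(5*(-5) + 2))*((2 - 1*0) - 5) = (7*(-25 + 2))*((2 + 0) - 5) = (7*(-23))*(2 - 5) = -161*(-3) = 483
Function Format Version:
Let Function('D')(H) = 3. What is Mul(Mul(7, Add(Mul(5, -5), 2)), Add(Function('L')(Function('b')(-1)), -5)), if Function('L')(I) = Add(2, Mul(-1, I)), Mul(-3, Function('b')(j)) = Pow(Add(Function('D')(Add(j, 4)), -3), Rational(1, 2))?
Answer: 483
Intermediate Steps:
Function('b')(j) = 0 (Function('b')(j) = Mul(Rational(-1, 3), Pow(Add(3, -3), Rational(1, 2))) = Mul(Rational(-1, 3), Pow(0, Rational(1, 2))) = Mul(Rational(-1, 3), 0) = 0)
Mul(Mul(7, Add(Mul(5, -5), 2)), Add(Function('L')(Function('b')(-1)), -5)) = Mul(Mul(7, Add(Mul(5, -5), 2)), Add(Add(2, Mul(-1, 0)), -5)) = Mul(Mul(7, Add(-25, 2)), Add(Add(2, 0), -5)) = Mul(Mul(7, -23), Add(2, -5)) = Mul(-161, -3) = 483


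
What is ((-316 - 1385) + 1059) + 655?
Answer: 13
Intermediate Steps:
((-316 - 1385) + 1059) + 655 = (-1701 + 1059) + 655 = -642 + 655 = 13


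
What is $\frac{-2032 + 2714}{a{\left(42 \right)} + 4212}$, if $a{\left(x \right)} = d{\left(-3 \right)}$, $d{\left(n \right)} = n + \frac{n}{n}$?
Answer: $\frac{341}{2105} \approx 0.162$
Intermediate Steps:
$d{\left(n \right)} = 1 + n$ ($d{\left(n \right)} = n + 1 = 1 + n$)
$a{\left(x \right)} = -2$ ($a{\left(x \right)} = 1 - 3 = -2$)
$\frac{-2032 + 2714}{a{\left(42 \right)} + 4212} = \frac{-2032 + 2714}{-2 + 4212} = \frac{682}{4210} = 682 \cdot \frac{1}{4210} = \frac{341}{2105}$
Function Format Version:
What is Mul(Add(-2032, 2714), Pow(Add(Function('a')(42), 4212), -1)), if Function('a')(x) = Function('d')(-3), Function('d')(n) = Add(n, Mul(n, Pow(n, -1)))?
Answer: Rational(341, 2105) ≈ 0.16200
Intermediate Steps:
Function('d')(n) = Add(1, n) (Function('d')(n) = Add(n, 1) = Add(1, n))
Function('a')(x) = -2 (Function('a')(x) = Add(1, -3) = -2)
Mul(Add(-2032, 2714), Pow(Add(Function('a')(42), 4212), -1)) = Mul(Add(-2032, 2714), Pow(Add(-2, 4212), -1)) = Mul(682, Pow(4210, -1)) = Mul(682, Rational(1, 4210)) = Rational(341, 2105)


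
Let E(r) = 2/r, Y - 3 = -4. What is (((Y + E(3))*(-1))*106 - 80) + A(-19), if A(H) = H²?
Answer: 949/3 ≈ 316.33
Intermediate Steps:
Y = -1 (Y = 3 - 4 = -1)
(((Y + E(3))*(-1))*106 - 80) + A(-19) = (((-1 + 2/3)*(-1))*106 - 80) + (-19)² = (((-1 + 2*(⅓))*(-1))*106 - 80) + 361 = (((-1 + ⅔)*(-1))*106 - 80) + 361 = (-⅓*(-1)*106 - 80) + 361 = ((⅓)*106 - 80) + 361 = (106/3 - 80) + 361 = -134/3 + 361 = 949/3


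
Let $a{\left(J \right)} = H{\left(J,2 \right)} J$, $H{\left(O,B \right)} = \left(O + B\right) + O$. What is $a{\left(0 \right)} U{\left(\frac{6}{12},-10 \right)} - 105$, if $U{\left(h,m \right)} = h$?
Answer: $-105$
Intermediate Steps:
$H{\left(O,B \right)} = B + 2 O$ ($H{\left(O,B \right)} = \left(B + O\right) + O = B + 2 O$)
$a{\left(J \right)} = J \left(2 + 2 J\right)$ ($a{\left(J \right)} = \left(2 + 2 J\right) J = J \left(2 + 2 J\right)$)
$a{\left(0 \right)} U{\left(\frac{6}{12},-10 \right)} - 105 = 2 \cdot 0 \left(1 + 0\right) \frac{6}{12} - 105 = 2 \cdot 0 \cdot 1 \cdot 6 \cdot \frac{1}{12} - 105 = 0 \cdot \frac{1}{2} - 105 = 0 - 105 = -105$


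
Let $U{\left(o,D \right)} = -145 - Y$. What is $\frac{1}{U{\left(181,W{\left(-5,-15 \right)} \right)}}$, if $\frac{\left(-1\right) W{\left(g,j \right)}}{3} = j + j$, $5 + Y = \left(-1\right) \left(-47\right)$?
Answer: $- \frac{1}{187} \approx -0.0053476$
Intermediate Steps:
$Y = 42$ ($Y = -5 - -47 = -5 + 47 = 42$)
$W{\left(g,j \right)} = - 6 j$ ($W{\left(g,j \right)} = - 3 \left(j + j\right) = - 3 \cdot 2 j = - 6 j$)
$U{\left(o,D \right)} = -187$ ($U{\left(o,D \right)} = -145 - 42 = -187$)
$\frac{1}{U{\left(181,W{\left(-5,-15 \right)} \right)}} = \frac{1}{-187} = - \frac{1}{187}$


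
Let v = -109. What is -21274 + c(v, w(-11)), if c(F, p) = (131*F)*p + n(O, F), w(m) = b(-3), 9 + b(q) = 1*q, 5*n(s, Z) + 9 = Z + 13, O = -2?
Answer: 150053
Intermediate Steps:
n(s, Z) = ⅘ + Z/5 (n(s, Z) = -9/5 + (Z + 13)/5 = -9/5 + (13 + Z)/5 = -9/5 + (13/5 + Z/5) = ⅘ + Z/5)
b(q) = -9 + q (b(q) = -9 + 1*q = -9 + q)
w(m) = -12 (w(m) = -9 - 3 = -12)
c(F, p) = ⅘ + F/5 + 131*F*p (c(F, p) = (131*F)*p + (⅘ + F/5) = 131*F*p + (⅘ + F/5) = ⅘ + F/5 + 131*F*p)
-21274 + c(v, w(-11)) = -21274 + (⅘ + (⅕)*(-109) + 131*(-109)*(-12)) = -21274 + (⅘ - 109/5 + 171348) = -21274 + 171327 = 150053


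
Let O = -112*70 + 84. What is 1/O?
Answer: -1/7756 ≈ -0.00012893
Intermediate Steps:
O = -7756 (O = -7840 + 84 = -7756)
1/O = 1/(-7756) = -1/7756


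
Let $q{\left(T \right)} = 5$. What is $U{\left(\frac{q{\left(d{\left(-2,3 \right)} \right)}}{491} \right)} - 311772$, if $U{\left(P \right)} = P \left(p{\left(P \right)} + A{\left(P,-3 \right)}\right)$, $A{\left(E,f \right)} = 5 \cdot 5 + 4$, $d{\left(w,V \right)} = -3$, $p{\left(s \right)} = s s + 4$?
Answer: $- \frac{36904652237722}{118370771} \approx -3.1177 \cdot 10^{5}$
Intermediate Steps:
$p{\left(s \right)} = 4 + s^{2}$ ($p{\left(s \right)} = s^{2} + 4 = 4 + s^{2}$)
$A{\left(E,f \right)} = 29$ ($A{\left(E,f \right)} = 25 + 4 = 29$)
$U{\left(P \right)} = P \left(33 + P^{2}\right)$ ($U{\left(P \right)} = P \left(\left(4 + P^{2}\right) + 29\right) = P \left(33 + P^{2}\right)$)
$U{\left(\frac{q{\left(d{\left(-2,3 \right)} \right)}}{491} \right)} - 311772 = \frac{5}{491} \left(33 + \left(\frac{5}{491}\right)^{2}\right) - 311772 = 5 \cdot \frac{1}{491} \left(33 + \left(5 \cdot \frac{1}{491}\right)^{2}\right) - 311772 = \frac{5 \left(33 + \left(\frac{5}{491}\right)^{2}\right)}{491} - 311772 = \frac{5 \left(33 + \frac{25}{241081}\right)}{491} - 311772 = \frac{5}{491} \cdot \frac{7955698}{241081} - 311772 = \frac{39778490}{118370771} - 311772 = - \frac{36904652237722}{118370771}$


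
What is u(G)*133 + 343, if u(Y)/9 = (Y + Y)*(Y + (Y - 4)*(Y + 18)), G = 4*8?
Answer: 109702999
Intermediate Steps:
G = 32
u(Y) = 18*Y*(Y + (-4 + Y)*(18 + Y)) (u(Y) = 9*((Y + Y)*(Y + (Y - 4)*(Y + 18))) = 9*((2*Y)*(Y + (-4 + Y)*(18 + Y))) = 9*(2*Y*(Y + (-4 + Y)*(18 + Y))) = 18*Y*(Y + (-4 + Y)*(18 + Y)))
u(G)*133 + 343 = (18*32*(-72 + 32² + 15*32))*133 + 343 = (18*32*(-72 + 1024 + 480))*133 + 343 = (18*32*1432)*133 + 343 = 824832*133 + 343 = 109702656 + 343 = 109702999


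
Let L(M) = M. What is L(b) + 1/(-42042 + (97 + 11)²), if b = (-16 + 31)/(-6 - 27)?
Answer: -151901/334158 ≈ -0.45458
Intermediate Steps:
b = -5/11 (b = 15/(-33) = 15*(-1/33) = -5/11 ≈ -0.45455)
L(b) + 1/(-42042 + (97 + 11)²) = -5/11 + 1/(-42042 + (97 + 11)²) = -5/11 + 1/(-42042 + 108²) = -5/11 + 1/(-42042 + 11664) = -5/11 + 1/(-30378) = -5/11 - 1/30378 = -151901/334158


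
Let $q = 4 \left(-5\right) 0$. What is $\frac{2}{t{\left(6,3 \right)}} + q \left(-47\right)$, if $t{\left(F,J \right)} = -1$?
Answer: $-2$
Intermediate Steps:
$q = 0$ ($q = \left(-20\right) 0 = 0$)
$\frac{2}{t{\left(6,3 \right)}} + q \left(-47\right) = \frac{2}{-1} + 0 \left(-47\right) = 2 \left(-1\right) + 0 = -2 + 0 = -2$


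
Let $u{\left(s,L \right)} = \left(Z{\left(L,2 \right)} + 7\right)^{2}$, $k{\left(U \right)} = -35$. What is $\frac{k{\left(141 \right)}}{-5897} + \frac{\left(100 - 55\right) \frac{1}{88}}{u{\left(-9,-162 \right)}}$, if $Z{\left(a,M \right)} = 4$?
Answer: $\frac{638045}{62791256} \approx 0.010161$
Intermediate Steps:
$u{\left(s,L \right)} = 121$ ($u{\left(s,L \right)} = \left(4 + 7\right)^{2} = 11^{2} = 121$)
$\frac{k{\left(141 \right)}}{-5897} + \frac{\left(100 - 55\right) \frac{1}{88}}{u{\left(-9,-162 \right)}} = - \frac{35}{-5897} + \frac{\left(100 - 55\right) \frac{1}{88}}{121} = \left(-35\right) \left(- \frac{1}{5897}\right) + 45 \cdot \frac{1}{88} \cdot \frac{1}{121} = \frac{35}{5897} + \frac{45}{88} \cdot \frac{1}{121} = \frac{35}{5897} + \frac{45}{10648} = \frac{638045}{62791256}$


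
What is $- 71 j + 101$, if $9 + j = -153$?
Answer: $11603$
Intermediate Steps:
$j = -162$ ($j = -9 - 153 = -162$)
$- 71 j + 101 = \left(-71\right) \left(-162\right) + 101 = 11502 + 101 = 11603$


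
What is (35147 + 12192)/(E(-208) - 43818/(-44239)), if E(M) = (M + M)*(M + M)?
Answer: 2094230021/7655868202 ≈ 0.27355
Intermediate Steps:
E(M) = 4*M**2 (E(M) = (2*M)*(2*M) = 4*M**2)
(35147 + 12192)/(E(-208) - 43818/(-44239)) = (35147 + 12192)/(4*(-208)**2 - 43818/(-44239)) = 47339/(4*43264 - 43818*(-1/44239)) = 47339/(173056 + 43818/44239) = 47339/(7655868202/44239) = 47339*(44239/7655868202) = 2094230021/7655868202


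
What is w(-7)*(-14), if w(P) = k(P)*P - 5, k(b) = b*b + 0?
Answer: 4872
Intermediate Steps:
k(b) = b² (k(b) = b² + 0 = b²)
w(P) = -5 + P³ (w(P) = P²*P - 5 = P³ - 5 = -5 + P³)
w(-7)*(-14) = (-5 + (-7)³)*(-14) = (-5 - 343)*(-14) = -348*(-14) = 4872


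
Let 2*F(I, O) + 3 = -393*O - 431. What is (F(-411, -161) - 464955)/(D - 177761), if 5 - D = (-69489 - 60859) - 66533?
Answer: -867071/38250 ≈ -22.669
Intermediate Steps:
F(I, O) = -217 - 393*O/2 (F(I, O) = -3/2 + (-393*O - 431)/2 = -3/2 + (-431 - 393*O)/2 = -3/2 + (-431/2 - 393*O/2) = -217 - 393*O/2)
D = 196886 (D = 5 - ((-69489 - 60859) - 66533) = 5 - (-130348 - 66533) = 5 - 1*(-196881) = 5 + 196881 = 196886)
(F(-411, -161) - 464955)/(D - 177761) = ((-217 - 393/2*(-161)) - 464955)/(196886 - 177761) = ((-217 + 63273/2) - 464955)/19125 = (62839/2 - 464955)*(1/19125) = -867071/2*1/19125 = -867071/38250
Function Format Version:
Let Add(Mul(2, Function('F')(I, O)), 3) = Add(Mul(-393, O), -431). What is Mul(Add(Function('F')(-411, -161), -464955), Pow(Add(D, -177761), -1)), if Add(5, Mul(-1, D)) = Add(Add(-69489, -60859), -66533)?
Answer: Rational(-867071, 38250) ≈ -22.669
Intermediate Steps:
Function('F')(I, O) = Add(-217, Mul(Rational(-393, 2), O)) (Function('F')(I, O) = Add(Rational(-3, 2), Mul(Rational(1, 2), Add(Mul(-393, O), -431))) = Add(Rational(-3, 2), Mul(Rational(1, 2), Add(-431, Mul(-393, O)))) = Add(Rational(-3, 2), Add(Rational(-431, 2), Mul(Rational(-393, 2), O))) = Add(-217, Mul(Rational(-393, 2), O)))
D = 196886 (D = Add(5, Mul(-1, Add(Add(-69489, -60859), -66533))) = Add(5, Mul(-1, Add(-130348, -66533))) = Add(5, Mul(-1, -196881)) = Add(5, 196881) = 196886)
Mul(Add(Function('F')(-411, -161), -464955), Pow(Add(D, -177761), -1)) = Mul(Add(Add(-217, Mul(Rational(-393, 2), -161)), -464955), Pow(Add(196886, -177761), -1)) = Mul(Add(Add(-217, Rational(63273, 2)), -464955), Pow(19125, -1)) = Mul(Add(Rational(62839, 2), -464955), Rational(1, 19125)) = Mul(Rational(-867071, 2), Rational(1, 19125)) = Rational(-867071, 38250)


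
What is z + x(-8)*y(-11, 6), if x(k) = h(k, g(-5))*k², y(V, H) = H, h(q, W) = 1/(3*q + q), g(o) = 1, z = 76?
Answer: 64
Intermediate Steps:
h(q, W) = 1/(4*q)
x(k) = k/4 (x(k) = (1/(4*k))*k² = k/4)
z + x(-8)*y(-11, 6) = 76 + ((¼)*(-8))*6 = 76 - 2*6 = 76 - 12 = 64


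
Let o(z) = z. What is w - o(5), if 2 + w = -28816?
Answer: -28823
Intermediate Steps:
w = -28818 (w = -2 - 28816 = -28818)
w - o(5) = -28818 - 1*5 = -28818 - 5 = -28823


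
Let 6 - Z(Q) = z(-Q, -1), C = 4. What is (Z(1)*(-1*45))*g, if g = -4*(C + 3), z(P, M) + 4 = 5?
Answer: 6300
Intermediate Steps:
z(P, M) = 1 (z(P, M) = -4 + 5 = 1)
Z(Q) = 5 (Z(Q) = 6 - 1*1 = 6 - 1 = 5)
g = -28 (g = -4*(4 + 3) = -4*7 = -28)
(Z(1)*(-1*45))*g = (5*(-1*45))*(-28) = (5*(-45))*(-28) = -225*(-28) = 6300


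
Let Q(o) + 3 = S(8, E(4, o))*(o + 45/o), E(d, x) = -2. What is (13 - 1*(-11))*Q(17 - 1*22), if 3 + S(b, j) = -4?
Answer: 2280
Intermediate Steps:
S(b, j) = -7 (S(b, j) = -3 - 4 = -7)
Q(o) = -3 - 315/o - 7*o (Q(o) = -3 - 7*(o + 45/o) = -3 + (-315/o - 7*o) = -3 - 315/o - 7*o)
(13 - 1*(-11))*Q(17 - 1*22) = (13 - 1*(-11))*(-3 - 315/(17 - 1*22) - 7*(17 - 1*22)) = (13 + 11)*(-3 - 315/(17 - 22) - 7*(17 - 22)) = 24*(-3 - 315/(-5) - 7*(-5)) = 24*(-3 - 315*(-⅕) + 35) = 24*(-3 + 63 + 35) = 24*95 = 2280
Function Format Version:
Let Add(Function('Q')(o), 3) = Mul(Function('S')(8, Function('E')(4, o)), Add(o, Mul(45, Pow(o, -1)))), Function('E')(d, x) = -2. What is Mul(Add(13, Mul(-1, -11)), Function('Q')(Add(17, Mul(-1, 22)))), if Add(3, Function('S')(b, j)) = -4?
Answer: 2280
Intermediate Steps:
Function('S')(b, j) = -7 (Function('S')(b, j) = Add(-3, -4) = -7)
Function('Q')(o) = Add(-3, Mul(-315, Pow(o, -1)), Mul(-7, o)) (Function('Q')(o) = Add(-3, Mul(-7, Add(o, Mul(45, Pow(o, -1))))) = Add(-3, Add(Mul(-315, Pow(o, -1)), Mul(-7, o))) = Add(-3, Mul(-315, Pow(o, -1)), Mul(-7, o)))
Mul(Add(13, Mul(-1, -11)), Function('Q')(Add(17, Mul(-1, 22)))) = Mul(Add(13, Mul(-1, -11)), Add(-3, Mul(-315, Pow(Add(17, Mul(-1, 22)), -1)), Mul(-7, Add(17, Mul(-1, 22))))) = Mul(Add(13, 11), Add(-3, Mul(-315, Pow(Add(17, -22), -1)), Mul(-7, Add(17, -22)))) = Mul(24, Add(-3, Mul(-315, Pow(-5, -1)), Mul(-7, -5))) = Mul(24, Add(-3, Mul(-315, Rational(-1, 5)), 35)) = Mul(24, Add(-3, 63, 35)) = Mul(24, 95) = 2280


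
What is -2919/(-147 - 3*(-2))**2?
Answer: -973/6627 ≈ -0.14682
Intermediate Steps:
-2919/(-147 - 3*(-2))**2 = -2919/(-147 + 6)**2 = -2919/((-141)**2) = -2919/19881 = -2919*1/19881 = -973/6627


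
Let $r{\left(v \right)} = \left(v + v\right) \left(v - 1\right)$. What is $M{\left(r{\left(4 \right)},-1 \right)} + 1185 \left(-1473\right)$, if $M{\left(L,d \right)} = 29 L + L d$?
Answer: $-1744833$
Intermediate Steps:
$r{\left(v \right)} = 2 v \left(-1 + v\right)$
$M{\left(r{\left(4 \right)},-1 \right)} + 1185 \left(-1473\right) = 2 \cdot 4 \left(-1 + 4\right) \left(29 - 1\right) + 1185 \left(-1473\right) = 2 \cdot 4 \cdot 3 \cdot 28 - 1745505 = 24 \cdot 28 - 1745505 = 672 - 1745505 = -1744833$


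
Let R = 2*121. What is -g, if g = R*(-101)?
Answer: 24442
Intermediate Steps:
R = 242
g = -24442 (g = 242*(-101) = -24442)
-g = -1*(-24442) = 24442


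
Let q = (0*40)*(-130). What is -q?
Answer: 0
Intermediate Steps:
q = 0 (q = 0*(-130) = 0)
-q = -1*0 = 0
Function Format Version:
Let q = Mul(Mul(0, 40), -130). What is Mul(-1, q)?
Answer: 0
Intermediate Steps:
q = 0 (q = Mul(0, -130) = 0)
Mul(-1, q) = Mul(-1, 0) = 0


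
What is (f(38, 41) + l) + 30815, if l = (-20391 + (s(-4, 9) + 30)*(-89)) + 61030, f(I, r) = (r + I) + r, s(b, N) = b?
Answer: 69260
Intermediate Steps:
f(I, r) = I + 2*r (f(I, r) = (I + r) + r = I + 2*r)
l = 38325 (l = (-20391 + (-4 + 30)*(-89)) + 61030 = (-20391 + 26*(-89)) + 61030 = (-20391 - 2314) + 61030 = -22705 + 61030 = 38325)
(f(38, 41) + l) + 30815 = ((38 + 2*41) + 38325) + 30815 = ((38 + 82) + 38325) + 30815 = (120 + 38325) + 30815 = 38445 + 30815 = 69260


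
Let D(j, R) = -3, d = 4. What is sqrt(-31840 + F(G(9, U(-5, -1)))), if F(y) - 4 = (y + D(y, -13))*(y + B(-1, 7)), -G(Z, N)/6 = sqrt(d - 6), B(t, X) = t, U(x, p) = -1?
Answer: sqrt(-31905 + 24*I*sqrt(2)) ≈ 0.095 + 178.62*I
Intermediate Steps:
G(Z, N) = -6*I*sqrt(2) (G(Z, N) = -6*sqrt(4 - 6) = -6*I*sqrt(2))
F(y) = 4 + (-1 + y)*(-3 + y) (F(y) = 4 + (y - 3)*(y - 1) = 4 + (-3 + y)*(-1 + y) = 4 + (-1 + y)*(-3 + y))
sqrt(-31840 + F(G(9, U(-5, -1)))) = sqrt(-31840 + (7 + (-6*I*sqrt(2))**2 - (-24)*I*sqrt(2))) = sqrt(-31840 + (7 - 72 + 24*I*sqrt(2))) = sqrt(-31840 + (-65 + 24*I*sqrt(2))) = sqrt(-31905 + 24*I*sqrt(2))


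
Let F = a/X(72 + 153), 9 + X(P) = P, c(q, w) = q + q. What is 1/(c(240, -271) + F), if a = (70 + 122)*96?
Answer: 3/1696 ≈ 0.0017689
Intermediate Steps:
c(q, w) = 2*q
X(P) = -9 + P
a = 18432 (a = 192*96 = 18432)
F = 256/3 (F = 18432/(-9 + (72 + 153)) = 18432/(-9 + 225) = 18432/216 = 18432*(1/216) = 256/3 ≈ 85.333)
1/(c(240, -271) + F) = 1/(2*240 + 256/3) = 1/(480 + 256/3) = 1/(1696/3) = 3/1696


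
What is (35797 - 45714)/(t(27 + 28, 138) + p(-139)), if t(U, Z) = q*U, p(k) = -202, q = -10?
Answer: 211/16 ≈ 13.188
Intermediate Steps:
t(U, Z) = -10*U
(35797 - 45714)/(t(27 + 28, 138) + p(-139)) = (35797 - 45714)/(-10*(27 + 28) - 202) = -9917/(-10*55 - 202) = -9917/(-550 - 202) = -9917/(-752) = -9917*(-1/752) = 211/16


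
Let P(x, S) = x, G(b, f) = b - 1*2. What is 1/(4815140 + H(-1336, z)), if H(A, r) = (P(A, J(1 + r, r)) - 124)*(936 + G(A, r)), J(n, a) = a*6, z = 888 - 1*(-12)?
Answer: 1/5402060 ≈ 1.8511e-7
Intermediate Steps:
G(b, f) = -2 + b (G(b, f) = b - 2 = -2 + b)
z = 900 (z = 888 + 12 = 900)
J(n, a) = 6*a
H(A, r) = (-124 + A)*(934 + A) (H(A, r) = (A - 124)*(936 + (-2 + A)) = (-124 + A)*(934 + A))
1/(4815140 + H(-1336, z)) = 1/(4815140 + (-115816 + (-1336)**2 + 810*(-1336))) = 1/(4815140 + (-115816 + 1784896 - 1082160)) = 1/(4815140 + 586920) = 1/5402060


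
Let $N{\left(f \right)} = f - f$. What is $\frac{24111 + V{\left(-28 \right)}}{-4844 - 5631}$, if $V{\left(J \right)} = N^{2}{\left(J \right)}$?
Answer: $- \frac{24111}{10475} \approx -2.3018$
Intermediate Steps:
$N{\left(f \right)} = 0$
$V{\left(J \right)} = 0$ ($V{\left(J \right)} = 0^{2} = 0$)
$\frac{24111 + V{\left(-28 \right)}}{-4844 - 5631} = \frac{24111 + 0}{-4844 - 5631} = \frac{24111}{-10475} = 24111 \left(- \frac{1}{10475}\right) = - \frac{24111}{10475}$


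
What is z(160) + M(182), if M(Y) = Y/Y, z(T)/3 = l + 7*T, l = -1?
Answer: 3358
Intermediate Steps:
z(T) = -3 + 21*T (z(T) = 3*(-1 + 7*T) = -3 + 21*T)
M(Y) = 1
z(160) + M(182) = (-3 + 21*160) + 1 = (-3 + 3360) + 1 = 3357 + 1 = 3358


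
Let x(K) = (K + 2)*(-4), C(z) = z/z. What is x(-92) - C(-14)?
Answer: 359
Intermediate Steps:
C(z) = 1
x(K) = -8 - 4*K (x(K) = (2 + K)*(-4) = -8 - 4*K)
x(-92) - C(-14) = (-8 - 4*(-92)) - 1*1 = (-8 + 368) - 1 = 360 - 1 = 359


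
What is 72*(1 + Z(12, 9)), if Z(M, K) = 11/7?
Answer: 1296/7 ≈ 185.14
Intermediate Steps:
Z(M, K) = 11/7 (Z(M, K) = 11*(⅐) = 11/7)
72*(1 + Z(12, 9)) = 72*(1 + 11/7) = 72*(18/7) = 1296/7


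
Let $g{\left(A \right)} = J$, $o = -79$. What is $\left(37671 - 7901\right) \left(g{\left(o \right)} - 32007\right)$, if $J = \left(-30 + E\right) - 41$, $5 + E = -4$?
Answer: $-955229990$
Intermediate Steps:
$E = -9$ ($E = -5 - 4 = -9$)
$J = -80$ ($J = \left(-30 - 9\right) - 41 = -39 - 41 = -80$)
$g{\left(A \right)} = -80$
$\left(37671 - 7901\right) \left(g{\left(o \right)} - 32007\right) = \left(37671 - 7901\right) \left(-80 - 32007\right) = 29770 \left(-32087\right) = -955229990$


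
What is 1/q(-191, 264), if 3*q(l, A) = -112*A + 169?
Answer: -3/29399 ≈ -0.00010204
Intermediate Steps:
q(l, A) = 169/3 - 112*A/3 (q(l, A) = (-112*A + 169)/3 = (169 - 112*A)/3 = 169/3 - 112*A/3)
1/q(-191, 264) = 1/(169/3 - 112/3*264) = 1/(169/3 - 9856) = 1/(-29399/3) = -3/29399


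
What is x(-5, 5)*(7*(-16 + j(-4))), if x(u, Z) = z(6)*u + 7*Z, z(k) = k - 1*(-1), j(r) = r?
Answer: 0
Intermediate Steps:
z(k) = 1 + k (z(k) = k + 1 = 1 + k)
x(u, Z) = 7*Z + 7*u (x(u, Z) = (1 + 6)*u + 7*Z = 7*u + 7*Z = 7*Z + 7*u)
x(-5, 5)*(7*(-16 + j(-4))) = (7*5 + 7*(-5))*(7*(-16 - 4)) = (35 - 35)*(7*(-20)) = 0*(-140) = 0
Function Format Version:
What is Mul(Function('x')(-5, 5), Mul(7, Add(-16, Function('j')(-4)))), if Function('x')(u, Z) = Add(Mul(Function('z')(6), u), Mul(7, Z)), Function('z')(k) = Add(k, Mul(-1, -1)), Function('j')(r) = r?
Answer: 0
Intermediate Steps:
Function('z')(k) = Add(1, k) (Function('z')(k) = Add(k, 1) = Add(1, k))
Function('x')(u, Z) = Add(Mul(7, Z), Mul(7, u)) (Function('x')(u, Z) = Add(Mul(Add(1, 6), u), Mul(7, Z)) = Add(Mul(7, u), Mul(7, Z)) = Add(Mul(7, Z), Mul(7, u)))
Mul(Function('x')(-5, 5), Mul(7, Add(-16, Function('j')(-4)))) = Mul(Add(Mul(7, 5), Mul(7, -5)), Mul(7, Add(-16, -4))) = Mul(Add(35, -35), Mul(7, -20)) = Mul(0, -140) = 0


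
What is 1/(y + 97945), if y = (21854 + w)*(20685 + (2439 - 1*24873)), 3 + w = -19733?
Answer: -1/3606437 ≈ -2.7728e-7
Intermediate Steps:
w = -19736 (w = -3 - 19733 = -19736)
y = -3704382 (y = (21854 - 19736)*(20685 + (2439 - 1*24873)) = 2118*(20685 + (2439 - 24873)) = 2118*(20685 - 22434) = 2118*(-1749) = -3704382)
1/(y + 97945) = 1/(-3704382 + 97945) = 1/(-3606437) = -1/3606437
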